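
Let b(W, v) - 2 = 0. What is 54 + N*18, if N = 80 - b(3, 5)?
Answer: 1458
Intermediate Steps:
b(W, v) = 2 (b(W, v) = 2 + 0 = 2)
N = 78 (N = 80 - 1*2 = 80 - 2 = 78)
54 + N*18 = 54 + 78*18 = 54 + 1404 = 1458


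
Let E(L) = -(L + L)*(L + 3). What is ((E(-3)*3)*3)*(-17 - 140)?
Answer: 0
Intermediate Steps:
E(L) = -2*L*(3 + L)
((E(-3)*3)*3)*(-17 - 140) = ((-2*(-3)*(3 - 3)*3)*3)*(-17 - 140) = ((-2*(-3)*0*3)*3)*(-157) = ((0*3)*3)*(-157) = (0*3)*(-157) = 0*(-157) = 0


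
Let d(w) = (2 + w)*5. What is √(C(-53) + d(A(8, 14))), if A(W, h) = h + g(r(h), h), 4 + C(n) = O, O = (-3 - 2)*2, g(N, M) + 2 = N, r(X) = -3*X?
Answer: I*√154 ≈ 12.41*I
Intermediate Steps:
g(N, M) = -2 + N
O = -10 (O = -5*2 = -10)
C(n) = -14 (C(n) = -4 - 10 = -14)
A(W, h) = -2 - 2*h (A(W, h) = h + (-2 - 3*h) = -2 - 2*h)
d(w) = 10 + 5*w
√(C(-53) + d(A(8, 14))) = √(-14 + (10 + 5*(-2 - 2*14))) = √(-14 + (10 + 5*(-2 - 28))) = √(-14 + (10 + 5*(-30))) = √(-14 + (10 - 150)) = √(-14 - 140) = √(-154) = I*√154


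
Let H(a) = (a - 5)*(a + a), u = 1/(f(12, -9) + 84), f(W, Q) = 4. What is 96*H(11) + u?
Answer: 1115137/88 ≈ 12672.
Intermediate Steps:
u = 1/88 (u = 1/(4 + 84) = 1/88 ≈ 0.011364)
H(a) = 2*a*(-5 + a) (H(a) = (-5 + a)*(2*a) = 2*a*(-5 + a))
96*H(11) + u = 96*(2*11*(-5 + 11)) + 1/88 = 96*(2*11*6) + 1/88 = 96*132 + 1/88 = 12672 + 1/88 = 1115137/88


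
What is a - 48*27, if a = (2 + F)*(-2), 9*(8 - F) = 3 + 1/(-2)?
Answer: -11839/9 ≈ -1315.4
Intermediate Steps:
F = 139/18 (F = 8 - (3 + 1/(-2))/9 = 8 - (3 - 1/2)/9 = 8 - 1/9*5/2 = 8 - 5/18 = 139/18 ≈ 7.7222)
a = -175/9 (a = (2 + 139/18)*(-2) = (175/18)*(-2) = -175/9 ≈ -19.444)
a - 48*27 = -175/9 - 48*27 = -175/9 - 1296 = -11839/9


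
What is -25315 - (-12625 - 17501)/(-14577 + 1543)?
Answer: -164992918/6517 ≈ -25317.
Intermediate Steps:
-25315 - (-12625 - 17501)/(-14577 + 1543) = -25315 - (-30126)/(-13034) = -25315 - (-30126)*(-1)/13034 = -25315 - 1*15063/6517 = -25315 - 15063/6517 = -164992918/6517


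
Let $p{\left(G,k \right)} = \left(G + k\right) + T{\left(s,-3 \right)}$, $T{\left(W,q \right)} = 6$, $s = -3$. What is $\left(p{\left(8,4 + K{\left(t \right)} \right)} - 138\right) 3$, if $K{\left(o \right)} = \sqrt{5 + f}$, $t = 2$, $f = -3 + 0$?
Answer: $-360 + 3 \sqrt{2} \approx -355.76$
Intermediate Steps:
$f = -3$
$K{\left(o \right)} = \sqrt{2}$ ($K{\left(o \right)} = \sqrt{5 - 3} = \sqrt{2}$)
$p{\left(G,k \right)} = 6 + G + k$ ($p{\left(G,k \right)} = \left(G + k\right) + 6 = 6 + G + k$)
$\left(p{\left(8,4 + K{\left(t \right)} \right)} - 138\right) 3 = \left(\left(6 + 8 + \left(4 + \sqrt{2}\right)\right) - 138\right) 3 = \left(\left(18 + \sqrt{2}\right) - 138\right) 3 = \left(-120 + \sqrt{2}\right) 3 = -360 + 3 \sqrt{2}$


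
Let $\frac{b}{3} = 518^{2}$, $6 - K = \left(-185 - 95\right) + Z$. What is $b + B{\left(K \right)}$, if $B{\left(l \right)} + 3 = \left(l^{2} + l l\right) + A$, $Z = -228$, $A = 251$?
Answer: $1333612$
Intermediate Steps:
$K = 514$ ($K = 6 - \left(\left(-185 - 95\right) - 228\right) = 6 - \left(-280 - 228\right) = 6 - -508 = 6 + 508 = 514$)
$b = 804972$ ($b = 3 \cdot 518^{2} = 3 \cdot 268324 = 804972$)
$B{\left(l \right)} = 248 + 2 l^{2}$ ($B{\left(l \right)} = -3 + \left(\left(l^{2} + l l\right) + 251\right) = -3 + \left(\left(l^{2} + l^{2}\right) + 251\right) = -3 + \left(2 l^{2} + 251\right) = -3 + \left(251 + 2 l^{2}\right) = 248 + 2 l^{2}$)
$b + B{\left(K \right)} = 804972 + \left(248 + 2 \cdot 514^{2}\right) = 804972 + \left(248 + 2 \cdot 264196\right) = 804972 + \left(248 + 528392\right) = 804972 + 528640 = 1333612$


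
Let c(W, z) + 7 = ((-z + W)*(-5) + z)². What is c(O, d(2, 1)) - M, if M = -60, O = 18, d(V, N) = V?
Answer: 6137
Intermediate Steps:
c(W, z) = -7 + (-5*W + 6*z)² (c(W, z) = -7 + ((-z + W)*(-5) + z)² = -7 + ((W - z)*(-5) + z)² = -7 + ((-5*W + 5*z) + z)² = -7 + (-5*W + 6*z)²)
c(O, d(2, 1)) - M = (-7 + (-6*2 + 5*18)²) - 1*(-60) = (-7 + (-12 + 90)²) + 60 = (-7 + 78²) + 60 = (-7 + 6084) + 60 = 6077 + 60 = 6137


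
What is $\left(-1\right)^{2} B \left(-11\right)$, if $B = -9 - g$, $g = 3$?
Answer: $132$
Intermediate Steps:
$B = -12$ ($B = -9 - 3 = -12$)
$\left(-1\right)^{2} B \left(-11\right) = \left(-1\right)^{2} \left(-12\right) \left(-11\right) = 1 \left(-12\right) \left(-11\right) = \left(-12\right) \left(-11\right) = 132$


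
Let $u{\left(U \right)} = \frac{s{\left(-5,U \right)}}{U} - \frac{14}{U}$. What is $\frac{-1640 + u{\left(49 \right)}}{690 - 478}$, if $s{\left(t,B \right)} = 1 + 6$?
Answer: $- \frac{11481}{1484} \approx -7.7365$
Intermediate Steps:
$s{\left(t,B \right)} = 7$
$u{\left(U \right)} = - \frac{7}{U}$ ($u{\left(U \right)} = \frac{7}{U} - \frac{14}{U} = - \frac{7}{U}$)
$\frac{-1640 + u{\left(49 \right)}}{690 - 478} = \frac{-1640 - \frac{7}{49}}{690 - 478} = \frac{-1640 - \frac{1}{7}}{212} = \left(-1640 - \frac{1}{7}\right) \frac{1}{212} = \left(- \frac{11481}{7}\right) \frac{1}{212} = - \frac{11481}{1484}$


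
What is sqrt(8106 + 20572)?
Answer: sqrt(28678) ≈ 169.35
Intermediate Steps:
sqrt(8106 + 20572) = sqrt(28678)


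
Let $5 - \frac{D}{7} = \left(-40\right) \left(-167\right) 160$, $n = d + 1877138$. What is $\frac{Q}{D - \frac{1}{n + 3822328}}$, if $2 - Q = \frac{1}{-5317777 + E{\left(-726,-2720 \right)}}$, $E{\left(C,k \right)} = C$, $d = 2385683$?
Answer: $- \frac{86001786509043}{321713947696985575558} \approx -2.6732 \cdot 10^{-7}$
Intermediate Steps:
$n = 4262821$ ($n = 2385683 + 1877138 = 4262821$)
$D = -7481565$ ($D = 35 - 7 \left(-40\right) \left(-167\right) 160 = 35 - 7 \cdot 6680 \cdot 160 = 35 - 7481600 = -7481565$)
$Q = \frac{10637007}{5318503}$ ($Q = 2 - \frac{1}{-5317777 - 726} = 2 - \frac{1}{-5318503} = 2 - - \frac{1}{5318503} = 2 + \frac{1}{5318503} = \frac{10637007}{5318503} \approx 2.0$)
$\frac{Q}{D - \frac{1}{n + 3822328}} = \frac{10637007}{5318503 \left(-7481565 - \frac{1}{4262821 + 3822328}\right)} = \frac{10637007}{5318503 \left(-7481565 - \frac{1}{8085149}\right)} = \frac{10637007}{5318503 \left(- \frac{60489567778186}{8085149}\right)} = \frac{10637007}{5318503} \left(- \frac{8085149}{60489567778186}\right) = - \frac{86001786509043}{321713947696985575558}$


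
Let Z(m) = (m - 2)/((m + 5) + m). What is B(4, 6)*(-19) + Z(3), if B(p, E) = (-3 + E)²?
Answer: -1880/11 ≈ -170.91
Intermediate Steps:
Z(m) = (-2 + m)/(5 + 2*m) (Z(m) = (-2 + m)/((5 + m) + m) = (-2 + m)/(5 + 2*m))
B(4, 6)*(-19) + Z(3) = (-3 + 6)²*(-19) + (-2 + 3)/(5 + 2*3) = 3²*(-19) + 1/(5 + 6) = 9*(-19) + 1/11 = -171 + (1/11)*1 = -171 + 1/11 = -1880/11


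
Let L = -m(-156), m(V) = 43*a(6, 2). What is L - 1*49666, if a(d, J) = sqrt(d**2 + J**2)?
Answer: -49666 - 86*sqrt(10) ≈ -49938.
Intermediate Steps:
a(d, J) = sqrt(J**2 + d**2)
m(V) = 86*sqrt(10) (m(V) = 43*sqrt(2**2 + 6**2) = 43*sqrt(4 + 36) = 43*sqrt(40) = 43*(2*sqrt(10)) = 86*sqrt(10))
L = -86*sqrt(10) ≈ -271.96
L - 1*49666 = -86*sqrt(10) - 1*49666 = -86*sqrt(10) - 49666 = -49666 - 86*sqrt(10)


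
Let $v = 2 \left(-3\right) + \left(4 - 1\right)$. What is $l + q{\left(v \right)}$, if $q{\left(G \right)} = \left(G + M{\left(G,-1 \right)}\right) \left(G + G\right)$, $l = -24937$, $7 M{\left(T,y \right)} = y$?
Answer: $- \frac{174427}{7} \approx -24918.0$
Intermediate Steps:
$M{\left(T,y \right)} = \frac{y}{7}$
$v = -3$ ($v = -6 + 3 = -3$)
$q{\left(G \right)} = 2 G \left(- \frac{1}{7} + G\right)$ ($q{\left(G \right)} = \left(G + \frac{1}{7} \left(-1\right)\right) \left(G + G\right) = \left(G - \frac{1}{7}\right) 2 G = \left(- \frac{1}{7} + G\right) 2 G = 2 G \left(- \frac{1}{7} + G\right)$)
$l + q{\left(v \right)} = -24937 + \frac{2}{7} \left(-3\right) \left(-1 + 7 \left(-3\right)\right) = -24937 + \frac{2}{7} \left(-3\right) \left(-1 - 21\right) = -24937 + \frac{2}{7} \left(-3\right) \left(-22\right) = -24937 + \frac{132}{7} = - \frac{174427}{7}$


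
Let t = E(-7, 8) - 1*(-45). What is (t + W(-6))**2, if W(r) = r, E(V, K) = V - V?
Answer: 1521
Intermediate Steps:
E(V, K) = 0
t = 45 (t = 0 - 1*(-45) = 0 + 45 = 45)
(t + W(-6))**2 = (45 - 6)**2 = 39**2 = 1521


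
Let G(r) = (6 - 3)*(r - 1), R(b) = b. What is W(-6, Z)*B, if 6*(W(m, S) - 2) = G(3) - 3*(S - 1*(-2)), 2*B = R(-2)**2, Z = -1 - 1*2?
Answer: 7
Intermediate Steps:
Z = -3 (Z = -1 - 2 = -3)
B = 2 (B = (1/2)*(-2)**2 = (1/2)*4 = 2)
G(r) = -3 + 3*r (G(r) = 3*(-1 + r) = -3 + 3*r)
W(m, S) = 2 - S/2 (W(m, S) = 2 + ((-3 + 3*3) - 3*(S - 1*(-2)))/6 = 2 + ((-3 + 9) - 3*(S + 2))/6 = 2 + (6 - 3*(2 + S))/6 = 2 + (6 + (-6 - 3*S))/6 = 2 + (-3*S)/6 = 2 - S/2)
W(-6, Z)*B = (2 - 1/2*(-3))*2 = (2 + 3/2)*2 = (7/2)*2 = 7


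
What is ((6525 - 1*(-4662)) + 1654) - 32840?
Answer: -19999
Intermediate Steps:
((6525 - 1*(-4662)) + 1654) - 32840 = ((6525 + 4662) + 1654) - 32840 = (11187 + 1654) - 32840 = 12841 - 32840 = -19999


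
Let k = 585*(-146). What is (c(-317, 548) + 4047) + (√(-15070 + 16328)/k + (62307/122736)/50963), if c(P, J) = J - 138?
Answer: 9292837247761/2084998256 - √1258/85410 ≈ 4457.0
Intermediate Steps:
k = -85410
c(P, J) = -138 + J
(c(-317, 548) + 4047) + (√(-15070 + 16328)/k + (62307/122736)/50963) = ((-138 + 548) + 4047) + (√(-15070 + 16328)/(-85410) + (62307/122736)/50963) = (410 + 4047) + (√1258*(-1/85410) + (62307*(1/122736))*(1/50963)) = 4457 + (-√1258/85410 + (20769/40912)*(1/50963)) = 4457 + (-√1258/85410 + 20769/2084998256) = 4457 + (20769/2084998256 - √1258/85410) = 9292837247761/2084998256 - √1258/85410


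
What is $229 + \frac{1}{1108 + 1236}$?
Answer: $\frac{536777}{2344} \approx 229.0$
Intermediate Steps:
$229 + \frac{1}{1108 + 1236} = 229 + \frac{1}{2344} = \frac{536777}{2344}$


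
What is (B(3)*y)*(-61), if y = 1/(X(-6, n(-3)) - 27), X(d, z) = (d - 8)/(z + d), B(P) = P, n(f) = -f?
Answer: 549/67 ≈ 8.1940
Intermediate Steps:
X(d, z) = (-8 + d)/(d + z)
y = -3/67 (y = 1/((-8 - 6)/(-6 - 1*(-3)) - 27) = 1/(-14/(-6 + 3) - 27) = 1/(-14/(-3) - 27) = 1/(-⅓*(-14) - 27) = 1/(14/3 - 27) = 1/(-67/3) = -3/67 ≈ -0.044776)
(B(3)*y)*(-61) = (3*(-3/67))*(-61) = -9/67*(-61) = 549/67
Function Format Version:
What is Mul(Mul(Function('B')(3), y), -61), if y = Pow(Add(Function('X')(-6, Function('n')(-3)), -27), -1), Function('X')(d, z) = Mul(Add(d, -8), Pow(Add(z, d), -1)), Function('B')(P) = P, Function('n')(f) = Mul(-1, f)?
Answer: Rational(549, 67) ≈ 8.1940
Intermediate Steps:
Function('X')(d, z) = Mul(Pow(Add(d, z), -1), Add(-8, d)) (Function('X')(d, z) = Mul(Add(-8, d), Pow(Add(d, z), -1)) = Mul(Pow(Add(d, z), -1), Add(-8, d)))
y = Rational(-3, 67) (y = Pow(Add(Mul(Pow(Add(-6, Mul(-1, -3)), -1), Add(-8, -6)), -27), -1) = Pow(Add(Mul(Pow(Add(-6, 3), -1), -14), -27), -1) = Pow(Add(Mul(Pow(-3, -1), -14), -27), -1) = Pow(Add(Mul(Rational(-1, 3), -14), -27), -1) = Pow(Add(Rational(14, 3), -27), -1) = Pow(Rational(-67, 3), -1) = Rational(-3, 67) ≈ -0.044776)
Mul(Mul(Function('B')(3), y), -61) = Mul(Mul(3, Rational(-3, 67)), -61) = Mul(Rational(-9, 67), -61) = Rational(549, 67)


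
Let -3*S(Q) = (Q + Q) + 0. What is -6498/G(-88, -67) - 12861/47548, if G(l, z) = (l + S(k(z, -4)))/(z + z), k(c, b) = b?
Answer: -7762999239/760768 ≈ -10204.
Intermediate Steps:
S(Q) = -2*Q/3 (S(Q) = -((Q + Q) + 0)/3 = -(2*Q + 0)/3 = -2*Q/3)
G(l, z) = (8/3 + l)/(2*z) (G(l, z) = (l - ⅔*(-4))/(z + z) = (l + 8/3)/((2*z)) = (8/3 + l)*(1/(2*z)) = (8/3 + l)/(2*z))
-6498/G(-88, -67) - 12861/47548 = -6498*(-402/(8 + 3*(-88))) - 12861/47548 = -6498*(-402/(8 - 264)) - 12861*1/47548 = -6498/((⅙)*(-1/67)*(-256)) - 12861/47548 = -6498/128/201 - 12861/47548 = -6498*201/128 - 12861/47548 = -653049/64 - 12861/47548 = -7762999239/760768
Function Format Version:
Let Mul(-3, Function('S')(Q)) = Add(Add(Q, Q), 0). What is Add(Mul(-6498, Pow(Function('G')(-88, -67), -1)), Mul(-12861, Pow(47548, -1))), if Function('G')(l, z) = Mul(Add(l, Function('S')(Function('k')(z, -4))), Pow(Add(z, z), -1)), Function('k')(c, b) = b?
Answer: Rational(-7762999239, 760768) ≈ -10204.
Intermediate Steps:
Function('S')(Q) = Mul(Rational(-2, 3), Q) (Function('S')(Q) = Mul(Rational(-1, 3), Add(Add(Q, Q), 0)) = Mul(Rational(-1, 3), Add(Mul(2, Q), 0)) = Mul(Rational(-1, 3), Mul(2, Q)) = Mul(Rational(-2, 3), Q))
Function('G')(l, z) = Mul(Rational(1, 2), Pow(z, -1), Add(Rational(8, 3), l)) (Function('G')(l, z) = Mul(Add(l, Mul(Rational(-2, 3), -4)), Pow(Add(z, z), -1)) = Mul(Add(l, Rational(8, 3)), Pow(Mul(2, z), -1)) = Mul(Add(Rational(8, 3), l), Mul(Rational(1, 2), Pow(z, -1))) = Mul(Rational(1, 2), Pow(z, -1), Add(Rational(8, 3), l)))
Add(Mul(-6498, Pow(Function('G')(-88, -67), -1)), Mul(-12861, Pow(47548, -1))) = Add(Mul(-6498, Pow(Mul(Rational(1, 6), Pow(-67, -1), Add(8, Mul(3, -88))), -1)), Mul(-12861, Pow(47548, -1))) = Add(Mul(-6498, Pow(Mul(Rational(1, 6), Rational(-1, 67), Add(8, -264)), -1)), Mul(-12861, Rational(1, 47548))) = Add(Mul(-6498, Pow(Mul(Rational(1, 6), Rational(-1, 67), -256), -1)), Rational(-12861, 47548)) = Add(Mul(-6498, Pow(Rational(128, 201), -1)), Rational(-12861, 47548)) = Add(Mul(-6498, Rational(201, 128)), Rational(-12861, 47548)) = Add(Rational(-653049, 64), Rational(-12861, 47548)) = Rational(-7762999239, 760768)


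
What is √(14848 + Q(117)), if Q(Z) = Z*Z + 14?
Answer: √28551 ≈ 168.97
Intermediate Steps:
Q(Z) = 14 + Z² (Q(Z) = Z² + 14 = 14 + Z²)
√(14848 + Q(117)) = √(14848 + (14 + 117²)) = √(14848 + (14 + 13689)) = √(14848 + 13703) = √28551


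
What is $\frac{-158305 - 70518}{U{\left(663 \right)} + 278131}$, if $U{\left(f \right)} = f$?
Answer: $- \frac{228823}{278794} \approx -0.82076$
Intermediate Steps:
$\frac{-158305 - 70518}{U{\left(663 \right)} + 278131} = \frac{-158305 - 70518}{663 + 278131} = \frac{-158305 - 70518}{278794} = \left(-228823\right) \frac{1}{278794} = - \frac{228823}{278794}$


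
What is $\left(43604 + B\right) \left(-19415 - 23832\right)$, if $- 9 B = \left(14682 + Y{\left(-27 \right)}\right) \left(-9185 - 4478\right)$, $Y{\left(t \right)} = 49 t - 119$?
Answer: $- \frac{7840272675332}{9} \approx -8.7114 \cdot 10^{11}$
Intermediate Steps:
$Y{\left(t \right)} = -119 + 49 t$
$B = \frac{180898120}{9}$ ($B = - \frac{\left(14682 + \left(-119 + 49 \left(-27\right)\right)\right) \left(-9185 - 4478\right)}{9} = - \frac{\left(14682 - 1442\right) \left(-13663\right)}{9} = - \frac{13240 \left(-13663\right)}{9} = \left(- \frac{1}{9}\right) \left(-180898120\right) = \frac{180898120}{9} \approx 2.01 \cdot 10^{7}$)
$\left(43604 + B\right) \left(-19415 - 23832\right) = \left(43604 + \frac{180898120}{9}\right) \left(-19415 - 23832\right) = \frac{181290556}{9} \left(-43247\right) = - \frac{7840272675332}{9}$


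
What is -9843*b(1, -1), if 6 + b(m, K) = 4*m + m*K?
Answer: 29529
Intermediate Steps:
b(m, K) = -6 + 4*m + K*m (b(m, K) = -6 + (4*m + m*K) = -6 + (4*m + K*m) = -6 + 4*m + K*m)
-9843*b(1, -1) = -9843*(-6 + 4*1 - 1*1) = -9843*(-6 + 4 - 1) = -9843*(-3) = 29529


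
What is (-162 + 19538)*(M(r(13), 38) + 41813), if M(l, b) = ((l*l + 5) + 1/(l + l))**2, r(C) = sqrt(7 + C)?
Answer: 4111394651/5 + 48440*sqrt(5) ≈ 8.2239e+8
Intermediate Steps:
M(l, b) = (5 + l**2 + 1/(2*l))**2 (M(l, b) = ((l**2 + 5) + 1/(2*l))**2 = ((5 + l**2) + 1/(2*l))**2 = (5 + l**2 + 1/(2*l))**2)
(-162 + 19538)*(M(r(13), 38) + 41813) = (-162 + 19538)*((1 + 2*(sqrt(7 + 13))**3 + 10*sqrt(7 + 13))**2/(4*(sqrt(7 + 13))**2) + 41813) = 19376*((1 + 2*(sqrt(20))**3 + 10*sqrt(20))**2/(4*(sqrt(20))**2) + 41813) = 19376*((1 + 2*(2*sqrt(5))**3 + 10*(2*sqrt(5)))**2/(4*(2*sqrt(5))**2) + 41813) = 19376*((1/4)*(1/20)*(1 + 2*(40*sqrt(5)) + 20*sqrt(5))**2 + 41813) = 19376*((1/4)*(1/20)*(1 + 80*sqrt(5) + 20*sqrt(5))**2 + 41813) = 19376*((1/4)*(1/20)*(1 + 100*sqrt(5))**2 + 41813) = 19376*((1 + 100*sqrt(5))**2/80 + 41813) = 19376*(41813 + (1 + 100*sqrt(5))**2/80) = 810168688 + 1211*(1 + 100*sqrt(5))**2/5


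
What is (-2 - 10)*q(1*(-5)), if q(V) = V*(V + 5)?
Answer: 0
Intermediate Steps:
q(V) = V*(5 + V)
(-2 - 10)*q(1*(-5)) = (-2 - 10)*((1*(-5))*(5 + 1*(-5))) = -(-60)*(5 - 5) = -(-60)*0 = -12*0 = 0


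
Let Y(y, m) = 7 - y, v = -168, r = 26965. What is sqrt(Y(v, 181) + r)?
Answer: 2*sqrt(6785) ≈ 164.74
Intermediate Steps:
sqrt(Y(v, 181) + r) = sqrt((7 - 1*(-168)) + 26965) = sqrt((7 + 168) + 26965) = sqrt(175 + 26965) = sqrt(27140) = 2*sqrt(6785)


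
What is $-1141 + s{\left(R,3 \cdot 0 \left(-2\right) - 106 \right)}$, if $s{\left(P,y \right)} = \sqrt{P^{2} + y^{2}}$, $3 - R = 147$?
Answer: $-1141 + 2 \sqrt{7993} \approx -962.19$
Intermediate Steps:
$R = -144$ ($R = 3 - 147 = -144$)
$-1141 + s{\left(R,3 \cdot 0 \left(-2\right) - 106 \right)} = -1141 + \sqrt{\left(-144\right)^{2} + \left(3 \cdot 0 \left(-2\right) - 106\right)^{2}} = -1141 + \sqrt{20736 + \left(0 \left(-2\right) - 106\right)^{2}} = -1141 + \sqrt{20736 + \left(0 - 106\right)^{2}} = -1141 + \sqrt{20736 + \left(-106\right)^{2}} = -1141 + \sqrt{20736 + 11236} = -1141 + \sqrt{31972} = -1141 + 2 \sqrt{7993}$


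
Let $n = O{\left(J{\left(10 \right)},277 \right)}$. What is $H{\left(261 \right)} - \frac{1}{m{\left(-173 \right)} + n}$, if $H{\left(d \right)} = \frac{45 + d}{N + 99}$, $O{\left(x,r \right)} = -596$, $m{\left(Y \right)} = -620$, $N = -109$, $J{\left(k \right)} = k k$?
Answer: $- \frac{186043}{6080} \approx -30.599$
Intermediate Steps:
$J{\left(k \right)} = k^{2}$
$n = -596$
$H{\left(d \right)} = - \frac{9}{2} - \frac{d}{10}$ ($H{\left(d \right)} = \frac{45 + d}{-109 + 99} = \frac{45 + d}{-10} = \left(45 + d\right) \left(- \frac{1}{10}\right) = - \frac{9}{2} - \frac{d}{10}$)
$H{\left(261 \right)} - \frac{1}{m{\left(-173 \right)} + n} = \left(- \frac{9}{2} - \frac{261}{10}\right) - \frac{1}{-620 - 596} = \left(- \frac{9}{2} - \frac{261}{10}\right) - \frac{1}{-1216} = - \frac{153}{5} - - \frac{1}{1216} = - \frac{153}{5} + \frac{1}{1216} = - \frac{186043}{6080}$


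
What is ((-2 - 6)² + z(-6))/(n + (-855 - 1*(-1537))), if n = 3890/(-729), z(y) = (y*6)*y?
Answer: 25515/61661 ≈ 0.41379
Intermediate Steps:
z(y) = 6*y² (z(y) = (6*y)*y = 6*y²)
n = -3890/729 (n = 3890*(-1/729) = -3890/729 ≈ -5.3361)
((-2 - 6)² + z(-6))/(n + (-855 - 1*(-1537))) = ((-2 - 6)² + 6*(-6)²)/(-3890/729 + (-855 - 1*(-1537))) = ((-8)² + 6*36)/(-3890/729 + (-855 + 1537)) = (64 + 216)/(-3890/729 + 682) = 280/(493288/729) = 280*(729/493288) = 25515/61661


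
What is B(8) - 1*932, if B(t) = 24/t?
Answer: -929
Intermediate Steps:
B(8) - 1*932 = 24/8 - 1*932 = 24*(⅛) - 932 = 3 - 932 = -929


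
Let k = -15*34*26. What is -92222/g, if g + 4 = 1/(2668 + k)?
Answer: 976815424/42369 ≈ 23055.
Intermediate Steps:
k = -13260 (k = -510*26 = -13260)
g = -42369/10592 (g = -4 + 1/(2668 - 13260) = -4 + 1/(-10592) = -4 - 1/10592 = -42369/10592 ≈ -4.0001)
-92222/g = -92222/(-42369/10592) = -92222*(-10592/42369) = 976815424/42369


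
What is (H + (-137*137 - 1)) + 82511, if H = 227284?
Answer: 291025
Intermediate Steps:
(H + (-137*137 - 1)) + 82511 = (227284 + (-137*137 - 1)) + 82511 = (227284 + (-18769 - 1)) + 82511 = (227284 - 18770) + 82511 = 208514 + 82511 = 291025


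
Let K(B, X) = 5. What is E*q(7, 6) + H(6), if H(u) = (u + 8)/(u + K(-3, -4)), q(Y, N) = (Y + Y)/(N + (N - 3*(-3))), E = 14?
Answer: 350/33 ≈ 10.606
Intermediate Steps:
q(Y, N) = 2*Y/(9 + 2*N) (q(Y, N) = (2*Y)/(N + (N + 9)) = (2*Y)/(N + (9 + N)) = (2*Y)/(9 + 2*N) = 2*Y/(9 + 2*N))
H(u) = (8 + u)/(5 + u) (H(u) = (u + 8)/(u + 5) = (8 + u)/(5 + u))
E*q(7, 6) + H(6) = 14*(2*7/(9 + 2*6)) + (8 + 6)/(5 + 6) = 14*(2*7/(9 + 12)) + 14/11 = 14*(2*7/21) + (1/11)*14 = 14*(2*7*(1/21)) + 14/11 = 14*(⅔) + 14/11 = 28/3 + 14/11 = 350/33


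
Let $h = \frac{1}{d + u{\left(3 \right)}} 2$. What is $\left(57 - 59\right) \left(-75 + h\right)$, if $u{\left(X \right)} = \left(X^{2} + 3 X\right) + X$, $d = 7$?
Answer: $\frac{1049}{7} \approx 149.86$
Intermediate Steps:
$u{\left(X \right)} = X^{2} + 4 X$
$h = \frac{1}{14}$ ($h = \frac{1}{7 + 3 \left(4 + 3\right)} 2 = \frac{1}{7 + 3 \cdot 7} \cdot 2 = \frac{1}{7 + 21} \cdot 2 = \frac{1}{28} \cdot 2 = \frac{1}{14} \approx 0.071429$)
$\left(57 - 59\right) \left(-75 + h\right) = \left(57 - 59\right) \left(-75 + \frac{1}{14}\right) = \left(57 - 59\right) \left(- \frac{1049}{14}\right) = \left(-2\right) \left(- \frac{1049}{14}\right) = \frac{1049}{7}$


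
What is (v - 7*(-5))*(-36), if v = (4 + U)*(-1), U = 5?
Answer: -936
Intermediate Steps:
v = -9 (v = (4 + 5)*(-1) = 9*(-1) = -9)
(v - 7*(-5))*(-36) = (-9 - 7*(-5))*(-36) = (-9 + 35)*(-36) = 26*(-36) = -936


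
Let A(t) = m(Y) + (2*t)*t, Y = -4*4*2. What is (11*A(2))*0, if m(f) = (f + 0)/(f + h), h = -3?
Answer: 0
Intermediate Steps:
Y = -32 (Y = -16*2 = -32)
m(f) = f/(-3 + f) (m(f) = (f + 0)/(f - 3) = f/(-3 + f))
A(t) = 32/35 + 2*t² (A(t) = -32/(-3 - 32) + (2*t)*t = -32/(-35) + 2*t² = -32*(-1/35) + 2*t² = 32/35 + 2*t²)
(11*A(2))*0 = (11*(32/35 + 2*2²))*0 = (11*(32/35 + 2*4))*0 = (11*(32/35 + 8))*0 = (11*(312/35))*0 = (3432/35)*0 = 0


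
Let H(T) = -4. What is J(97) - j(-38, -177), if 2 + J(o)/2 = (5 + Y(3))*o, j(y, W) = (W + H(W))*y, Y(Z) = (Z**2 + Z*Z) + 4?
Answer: -1644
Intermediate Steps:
Y(Z) = 4 + 2*Z**2 (Y(Z) = (Z**2 + Z**2) + 4 = 2*Z**2 + 4 = 4 + 2*Z**2)
j(y, W) = y*(-4 + W) (j(y, W) = (W - 4)*y = (-4 + W)*y = y*(-4 + W))
J(o) = -4 + 54*o (J(o) = -4 + 2*((5 + (4 + 2*3**2))*o) = -4 + 2*((5 + (4 + 2*9))*o) = -4 + 2*((5 + (4 + 18))*o) = -4 + 2*((5 + 22)*o) = -4 + 2*(27*o) = -4 + 54*o)
J(97) - j(-38, -177) = (-4 + 54*97) - (-38)*(-4 - 177) = (-4 + 5238) - (-38)*(-181) = 5234 - 1*6878 = 5234 - 6878 = -1644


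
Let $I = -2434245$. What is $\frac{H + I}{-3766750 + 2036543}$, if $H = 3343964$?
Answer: $- \frac{909719}{1730207} \approx -0.52579$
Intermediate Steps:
$\frac{H + I}{-3766750 + 2036543} = \frac{3343964 - 2434245}{-3766750 + 2036543} = \frac{909719}{-1730207} = 909719 \left(- \frac{1}{1730207}\right) = - \frac{909719}{1730207}$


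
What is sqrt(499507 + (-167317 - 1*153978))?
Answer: 2*sqrt(44553) ≈ 422.15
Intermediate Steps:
sqrt(499507 + (-167317 - 1*153978)) = sqrt(499507 + (-167317 - 153978)) = sqrt(499507 - 321295) = sqrt(178212) = 2*sqrt(44553)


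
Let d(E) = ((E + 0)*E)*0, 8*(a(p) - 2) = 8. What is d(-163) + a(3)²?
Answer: 9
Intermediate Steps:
a(p) = 3 (a(p) = 2 + (⅛)*8 = 2 + 1 = 3)
d(E) = 0 (d(E) = (E*E)*0 = E²*0 = 0)
d(-163) + a(3)² = 0 + 3² = 0 + 9 = 9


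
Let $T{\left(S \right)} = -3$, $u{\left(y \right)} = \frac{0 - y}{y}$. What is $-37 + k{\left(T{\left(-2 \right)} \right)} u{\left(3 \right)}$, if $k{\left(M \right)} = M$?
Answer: $-34$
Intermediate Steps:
$u{\left(y \right)} = -1$ ($u{\left(y \right)} = \frac{\left(-1\right) y}{y} = -1$)
$-37 + k{\left(T{\left(-2 \right)} \right)} u{\left(3 \right)} = -37 - -3 = -37 + 3 = -34$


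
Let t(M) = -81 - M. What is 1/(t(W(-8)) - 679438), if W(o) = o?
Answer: -1/679511 ≈ -1.4716e-6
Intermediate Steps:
1/(t(W(-8)) - 679438) = 1/((-81 - 1*(-8)) - 679438) = 1/((-81 + 8) - 679438) = 1/(-73 - 679438) = 1/(-679511) = -1/679511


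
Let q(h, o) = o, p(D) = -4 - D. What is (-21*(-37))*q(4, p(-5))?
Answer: 777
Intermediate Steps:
(-21*(-37))*q(4, p(-5)) = (-21*(-37))*(-4 - 1*(-5)) = 777*(-4 + 5) = 777*1 = 777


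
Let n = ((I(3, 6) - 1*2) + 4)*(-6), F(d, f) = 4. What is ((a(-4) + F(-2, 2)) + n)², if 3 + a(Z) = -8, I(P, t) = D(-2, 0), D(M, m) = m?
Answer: 361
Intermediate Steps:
I(P, t) = 0
a(Z) = -11 (a(Z) = -3 - 8 = -11)
n = -12 (n = ((0 - 1*2) + 4)*(-6) = ((0 - 2) + 4)*(-6) = (-2 + 4)*(-6) = 2*(-6) = -12)
((a(-4) + F(-2, 2)) + n)² = ((-11 + 4) - 12)² = (-7 - 12)² = (-19)² = 361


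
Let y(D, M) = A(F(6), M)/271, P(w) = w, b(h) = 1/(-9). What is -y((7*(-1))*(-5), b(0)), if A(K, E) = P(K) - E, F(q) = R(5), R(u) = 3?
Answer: -28/2439 ≈ -0.011480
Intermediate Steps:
F(q) = 3
b(h) = -1/9
A(K, E) = K - E
y(D, M) = 3/271 - M/271 (y(D, M) = (3 - M)/271 = (3 - M)*(1/271) = 3/271 - M/271)
-y((7*(-1))*(-5), b(0)) = -(3/271 - 1/271*(-1/9)) = -(3/271 + 1/2439) = -1*28/2439 = -28/2439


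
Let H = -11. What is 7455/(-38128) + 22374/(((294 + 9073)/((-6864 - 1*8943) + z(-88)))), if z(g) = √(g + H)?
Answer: -13484640139689/357144976 + 67122*I*√11/9367 ≈ -37757.0 + 23.766*I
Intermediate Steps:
z(g) = √(-11 + g) (z(g) = √(g - 11) = √(-11 + g))
7455/(-38128) + 22374/(((294 + 9073)/((-6864 - 1*8943) + z(-88)))) = 7455/(-38128) + 22374/(((294 + 9073)/((-6864 - 1*8943) + √(-11 - 88)))) = 7455*(-1/38128) + 22374/((9367/((-6864 - 8943) + √(-99)))) = -7455/38128 + 22374/((9367/(-15807 + 3*I*√11))) = -7455/38128 + 22374*(-15807/9367 + 3*I*√11/9367) = -7455/38128 + (-353665818/9367 + 67122*I*√11/9367) = -13484640139689/357144976 + 67122*I*√11/9367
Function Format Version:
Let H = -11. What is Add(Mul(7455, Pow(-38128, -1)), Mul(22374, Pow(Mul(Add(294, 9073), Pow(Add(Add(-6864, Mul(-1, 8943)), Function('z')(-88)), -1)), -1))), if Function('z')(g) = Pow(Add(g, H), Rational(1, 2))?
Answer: Add(Rational(-13484640139689, 357144976), Mul(Rational(67122, 9367), I, Pow(11, Rational(1, 2)))) ≈ Add(-37757., Mul(23.766, I))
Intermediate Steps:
Function('z')(g) = Pow(Add(-11, g), Rational(1, 2)) (Function('z')(g) = Pow(Add(g, -11), Rational(1, 2)) = Pow(Add(-11, g), Rational(1, 2)))
Add(Mul(7455, Pow(-38128, -1)), Mul(22374, Pow(Mul(Add(294, 9073), Pow(Add(Add(-6864, Mul(-1, 8943)), Function('z')(-88)), -1)), -1))) = Add(Mul(7455, Pow(-38128, -1)), Mul(22374, Pow(Mul(Add(294, 9073), Pow(Add(Add(-6864, Mul(-1, 8943)), Pow(Add(-11, -88), Rational(1, 2))), -1)), -1))) = Add(Mul(7455, Rational(-1, 38128)), Mul(22374, Pow(Mul(9367, Pow(Add(Add(-6864, -8943), Pow(-99, Rational(1, 2))), -1)), -1))) = Add(Rational(-7455, 38128), Mul(22374, Pow(Mul(9367, Pow(Add(-15807, Mul(3, I, Pow(11, Rational(1, 2)))), -1)), -1))) = Add(Rational(-7455, 38128), Mul(22374, Add(Rational(-15807, 9367), Mul(Rational(3, 9367), I, Pow(11, Rational(1, 2)))))) = Add(Rational(-7455, 38128), Add(Rational(-353665818, 9367), Mul(Rational(67122, 9367), I, Pow(11, Rational(1, 2))))) = Add(Rational(-13484640139689, 357144976), Mul(Rational(67122, 9367), I, Pow(11, Rational(1, 2))))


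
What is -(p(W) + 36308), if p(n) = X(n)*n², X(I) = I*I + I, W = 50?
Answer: -6411308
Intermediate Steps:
X(I) = I + I² (X(I) = I² + I = I + I²)
p(n) = n³*(1 + n) (p(n) = (n*(1 + n))*n² = n³*(1 + n))
-(p(W) + 36308) = -(50³*(1 + 50) + 36308) = -(125000*51 + 36308) = -(6375000 + 36308) = -1*6411308 = -6411308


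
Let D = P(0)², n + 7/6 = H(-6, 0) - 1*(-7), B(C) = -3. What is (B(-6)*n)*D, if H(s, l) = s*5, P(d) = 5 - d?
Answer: 3625/2 ≈ 1812.5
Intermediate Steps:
H(s, l) = 5*s
n = -145/6 (n = -7/6 + (5*(-6) - 1*(-7)) = -7/6 + (-30 + 7) = -7/6 - 23 = -145/6 ≈ -24.167)
D = 25 (D = (5 - 1*0)² = (5 + 0)² = 5² = 25)
(B(-6)*n)*D = -3*(-145/6)*25 = (145/2)*25 = 3625/2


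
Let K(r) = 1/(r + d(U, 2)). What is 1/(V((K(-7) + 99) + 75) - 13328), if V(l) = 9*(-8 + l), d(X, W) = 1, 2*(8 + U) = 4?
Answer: -2/23671 ≈ -8.4492e-5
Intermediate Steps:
U = -6 (U = -8 + (1/2)*4 = -8 + 2 = -6)
K(r) = 1/(1 + r) (K(r) = 1/(r + 1) = 1/(1 + r))
V(l) = -72 + 9*l
1/(V((K(-7) + 99) + 75) - 13328) = 1/((-72 + 9*((1/(1 - 7) + 99) + 75)) - 13328) = 1/((-72 + 9*((1/(-6) + 99) + 75)) - 13328) = 1/((-72 + 9*((-1/6 + 99) + 75)) - 13328) = 1/((-72 + 9*(593/6 + 75)) - 13328) = 1/((-72 + 9*(1043/6)) - 13328) = 1/((-72 + 3129/2) - 13328) = 1/(2985/2 - 13328) = 1/(-23671/2) = -2/23671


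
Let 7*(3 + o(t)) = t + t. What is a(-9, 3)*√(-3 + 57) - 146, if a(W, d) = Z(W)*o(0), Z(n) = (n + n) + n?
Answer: -146 + 243*√6 ≈ 449.23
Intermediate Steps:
o(t) = -3 + 2*t/7 (o(t) = -3 + (t + t)/7 = -3 + (2*t)/7 = -3 + 2*t/7)
Z(n) = 3*n (Z(n) = 2*n + n = 3*n)
a(W, d) = -9*W (a(W, d) = (3*W)*(-3 + (2/7)*0) = (3*W)*(-3 + 0) = (3*W)*(-3) = -9*W)
a(-9, 3)*√(-3 + 57) - 146 = (-9*(-9))*√(-3 + 57) - 146 = 81*√54 - 146 = 81*(3*√6) - 146 = 243*√6 - 146 = -146 + 243*√6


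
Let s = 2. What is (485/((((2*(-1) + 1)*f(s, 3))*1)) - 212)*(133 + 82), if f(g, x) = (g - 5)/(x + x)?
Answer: 162970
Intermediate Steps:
f(g, x) = (-5 + g)/(2*x) (f(g, x) = (-5 + g)/((2*x)) = (-5 + g)*(1/(2*x)) = (-5 + g)/(2*x))
(485/((((2*(-1) + 1)*f(s, 3))*1)) - 212)*(133 + 82) = (485/((((2*(-1) + 1)*((1/2)*(-5 + 2)/3))*1)) - 212)*(133 + 82) = (485/((((-2 + 1)*((1/2)*(1/3)*(-3)))*1)) - 212)*215 = (485/((-1*(-1/2)*1)) - 212)*215 = (485/(((1/2)*1)) - 212)*215 = (485/(1/2) - 212)*215 = (485*2 - 212)*215 = (970 - 212)*215 = 758*215 = 162970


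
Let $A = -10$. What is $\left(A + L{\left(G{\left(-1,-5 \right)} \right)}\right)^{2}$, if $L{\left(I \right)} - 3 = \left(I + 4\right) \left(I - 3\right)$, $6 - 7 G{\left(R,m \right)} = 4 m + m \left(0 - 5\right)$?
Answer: $\frac{851929}{2401} \approx 354.82$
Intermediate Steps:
$G{\left(R,m \right)} = \frac{6}{7} + \frac{m}{7}$ ($G{\left(R,m \right)} = \frac{6}{7} - \frac{4 m + m \left(0 - 5\right)}{7} = \frac{6}{7} - \frac{4 m + m \left(-5\right)}{7} = \frac{6}{7} - \frac{4 m - 5 m}{7} = \frac{6}{7} - \frac{\left(-1\right) m}{7} = \frac{6}{7} + \frac{m}{7}$)
$L{\left(I \right)} = 3 + \left(-3 + I\right) \left(4 + I\right)$ ($L{\left(I \right)} = 3 + \left(I + 4\right) \left(I - 3\right) = 3 + \left(4 + I\right) \left(-3 + I\right) = 3 + \left(-3 + I\right) \left(4 + I\right)$)
$\left(A + L{\left(G{\left(-1,-5 \right)} \right)}\right)^{2} = \left(-10 + \left(-9 + \left(\frac{6}{7} + \frac{1}{7} \left(-5\right)\right) + \left(\frac{6}{7} + \frac{1}{7} \left(-5\right)\right)^{2}\right)\right)^{2} = \left(-10 + \left(-9 + \left(\frac{6}{7} - \frac{5}{7}\right) + \left(\frac{6}{7} - \frac{5}{7}\right)^{2}\right)\right)^{2} = \left(-10 + \left(-9 + \frac{1}{7} + \left(\frac{1}{7}\right)^{2}\right)\right)^{2} = \left(-10 + \left(-9 + \frac{1}{7} + \frac{1}{49}\right)\right)^{2} = \left(-10 - \frac{433}{49}\right)^{2} = \left(- \frac{923}{49}\right)^{2} = \frac{851929}{2401}$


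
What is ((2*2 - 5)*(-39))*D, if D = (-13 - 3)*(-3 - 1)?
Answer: 2496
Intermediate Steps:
D = 64 (D = -16*(-4) = 64)
((2*2 - 5)*(-39))*D = ((2*2 - 5)*(-39))*64 = ((4 - 5)*(-39))*64 = -1*(-39)*64 = 39*64 = 2496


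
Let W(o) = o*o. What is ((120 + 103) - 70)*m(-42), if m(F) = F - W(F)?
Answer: -276318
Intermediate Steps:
W(o) = o²
m(F) = F - F²
((120 + 103) - 70)*m(-42) = ((120 + 103) - 70)*(-42*(1 - 1*(-42))) = (223 - 70)*(-42*(1 + 42)) = 153*(-42*43) = 153*(-1806) = -276318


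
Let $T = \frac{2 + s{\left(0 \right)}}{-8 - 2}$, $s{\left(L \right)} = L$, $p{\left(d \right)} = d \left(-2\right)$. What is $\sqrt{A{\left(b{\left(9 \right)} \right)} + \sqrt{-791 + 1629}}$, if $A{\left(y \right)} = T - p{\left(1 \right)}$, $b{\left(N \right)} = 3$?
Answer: $\frac{\sqrt{45 + 25 \sqrt{838}}}{5} \approx 5.5451$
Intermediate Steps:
$p{\left(d \right)} = - 2 d$
$T = - \frac{1}{5}$ ($T = \frac{2 + 0}{-8 - 2} = \frac{2}{-10} = 2 \left(- \frac{1}{10}\right) = - \frac{1}{5} \approx -0.2$)
$A{\left(y \right)} = \frac{9}{5}$ ($A{\left(y \right)} = - \frac{1}{5} - \left(-2\right) 1 = - \frac{1}{5} - -2 = - \frac{1}{5} + 2 = \frac{9}{5}$)
$\sqrt{A{\left(b{\left(9 \right)} \right)} + \sqrt{-791 + 1629}} = \sqrt{\frac{9}{5} + \sqrt{-791 + 1629}} = \sqrt{\frac{9}{5} + \sqrt{838}}$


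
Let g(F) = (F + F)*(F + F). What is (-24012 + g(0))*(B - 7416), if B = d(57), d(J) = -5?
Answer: 178193052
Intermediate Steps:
B = -5
g(F) = 4*F² (g(F) = (2*F)*(2*F) = 4*F²)
(-24012 + g(0))*(B - 7416) = (-24012 + 4*0²)*(-5 - 7416) = (-24012 + 4*0)*(-7421) = (-24012 + 0)*(-7421) = -24012*(-7421) = 178193052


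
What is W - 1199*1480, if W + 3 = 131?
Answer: -1774392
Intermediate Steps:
W = 128 (W = -3 + 131 = 128)
W - 1199*1480 = 128 - 1199*1480 = 128 - 1774520 = -1774392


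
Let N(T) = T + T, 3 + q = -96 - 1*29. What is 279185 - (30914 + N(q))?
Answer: 248527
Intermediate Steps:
q = -128 (q = -3 + (-96 - 1*29) = -3 + (-96 - 29) = -3 - 125 = -128)
N(T) = 2*T
279185 - (30914 + N(q)) = 279185 - (30914 + 2*(-128)) = 279185 - (30914 - 256) = 279185 - 1*30658 = 279185 - 30658 = 248527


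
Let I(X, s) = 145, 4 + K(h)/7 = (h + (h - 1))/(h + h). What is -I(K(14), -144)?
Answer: -145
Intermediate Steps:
K(h) = -28 + 7*(-1 + 2*h)/(2*h) (K(h) = -28 + 7*((h + (h - 1))/(h + h)) = -28 + 7*((h + (-1 + h))/((2*h))) = -28 + 7*((-1 + 2*h)*(1/(2*h))) = -28 + 7*((-1 + 2*h)/(2*h)) = -28 + 7*(-1 + 2*h)/(2*h))
-I(K(14), -144) = -1*145 = -145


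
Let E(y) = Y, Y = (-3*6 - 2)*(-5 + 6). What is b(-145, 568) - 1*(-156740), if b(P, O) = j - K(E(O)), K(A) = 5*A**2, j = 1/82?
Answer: 12688681/82 ≈ 1.5474e+5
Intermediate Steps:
Y = -20 (Y = (-18 - 2)*1 = -20*1 = -20)
E(y) = -20
j = 1/82 ≈ 0.012195
b(P, O) = -163999/82 (b(P, O) = 1/82 - 5*(-20)**2 = 1/82 - 5*400 = 1/82 - 1*2000 = 1/82 - 2000 = -163999/82)
b(-145, 568) - 1*(-156740) = -163999/82 - 1*(-156740) = -163999/82 + 156740 = 12688681/82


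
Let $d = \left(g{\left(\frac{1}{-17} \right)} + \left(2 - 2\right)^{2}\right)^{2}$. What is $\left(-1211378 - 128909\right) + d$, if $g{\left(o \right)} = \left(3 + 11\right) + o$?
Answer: $- \frac{387286774}{289} \approx -1.3401 \cdot 10^{6}$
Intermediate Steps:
$g{\left(o \right)} = 14 + o$
$d = \frac{56169}{289}$ ($d = \left(\left(14 + \frac{1}{-17}\right) + \left(2 - 2\right)^{2}\right)^{2} = \left(\left(14 - \frac{1}{17}\right) + 0^{2}\right)^{2} = \left(\frac{237}{17} + 0\right)^{2} = \left(\frac{237}{17}\right)^{2} = \frac{56169}{289} \approx 194.36$)
$\left(-1211378 - 128909\right) + d = \left(-1211378 - 128909\right) + \frac{56169}{289} = -1340287 + \frac{56169}{289} = - \frac{387286774}{289}$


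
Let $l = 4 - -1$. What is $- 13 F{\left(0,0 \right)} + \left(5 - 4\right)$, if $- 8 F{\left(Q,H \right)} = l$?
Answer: $\frac{73}{8} \approx 9.125$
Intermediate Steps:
$l = 5$ ($l = 4 + 1 = 5$)
$F{\left(Q,H \right)} = - \frac{5}{8}$ ($F{\left(Q,H \right)} = \left(- \frac{1}{8}\right) 5 = - \frac{5}{8}$)
$- 13 F{\left(0,0 \right)} + \left(5 - 4\right) = \left(-13\right) \left(- \frac{5}{8}\right) + \left(5 - 4\right) = \frac{65}{8} + \left(5 - 4\right) = \frac{65}{8} + 1 = \frac{73}{8}$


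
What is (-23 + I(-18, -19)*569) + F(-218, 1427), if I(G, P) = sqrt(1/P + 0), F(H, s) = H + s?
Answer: 1186 + 569*I*sqrt(19)/19 ≈ 1186.0 + 130.54*I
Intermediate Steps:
I(G, P) = sqrt(1/P)
(-23 + I(-18, -19)*569) + F(-218, 1427) = (-23 + sqrt(1/(-19))*569) + (-218 + 1427) = (-23 + sqrt(-1/19)*569) + 1209 = (-23 + (I*sqrt(19)/19)*569) + 1209 = (-23 + 569*I*sqrt(19)/19) + 1209 = 1186 + 569*I*sqrt(19)/19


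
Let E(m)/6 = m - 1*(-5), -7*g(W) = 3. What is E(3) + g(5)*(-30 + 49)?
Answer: 279/7 ≈ 39.857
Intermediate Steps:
g(W) = -3/7 (g(W) = -⅐*3 = -3/7)
E(m) = 30 + 6*m (E(m) = 6*(m - 1*(-5)) = 6*(m + 5) = 6*(5 + m) = 30 + 6*m)
E(3) + g(5)*(-30 + 49) = (30 + 6*3) - 3*(-30 + 49)/7 = (30 + 18) - 3/7*19 = 48 - 57/7 = 279/7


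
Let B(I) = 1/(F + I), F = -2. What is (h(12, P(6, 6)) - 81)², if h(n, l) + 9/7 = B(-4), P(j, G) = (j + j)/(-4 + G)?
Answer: 11992369/1764 ≈ 6798.4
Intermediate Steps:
B(I) = 1/(-2 + I)
P(j, G) = 2*j/(-4 + G) (P(j, G) = (2*j)/(-4 + G) = 2*j/(-4 + G))
h(n, l) = -61/42 (h(n, l) = -9/7 + 1/(-2 - 4) = -9/7 + 1/(-6) = -9/7 - ⅙ = -61/42)
(h(12, P(6, 6)) - 81)² = (-61/42 - 81)² = (-3463/42)² = 11992369/1764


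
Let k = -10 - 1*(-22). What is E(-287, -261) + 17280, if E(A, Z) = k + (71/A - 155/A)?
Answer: 708984/41 ≈ 17292.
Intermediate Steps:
k = 12 (k = -10 + 22 = 12)
E(A, Z) = 12 - 84/A (E(A, Z) = 12 + (71/A - 155/A) = 12 - 84/A)
E(-287, -261) + 17280 = (12 - 84/(-287)) + 17280 = (12 - 84*(-1/287)) + 17280 = (12 + 12/41) + 17280 = 504/41 + 17280 = 708984/41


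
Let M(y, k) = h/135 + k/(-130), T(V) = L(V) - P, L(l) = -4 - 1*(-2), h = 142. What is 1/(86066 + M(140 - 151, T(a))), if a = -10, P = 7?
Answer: 702/60419119 ≈ 1.1619e-5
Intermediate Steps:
L(l) = -2 (L(l) = -4 + 2 = -2)
T(V) = -9 (T(V) = -2 - 1*7 = -2 - 7 = -9)
M(y, k) = 142/135 - k/130 (M(y, k) = 142/135 + k/(-130) = 142*(1/135) + k*(-1/130) = 142/135 - k/130)
1/(86066 + M(140 - 151, T(a))) = 1/(86066 + (142/135 - 1/130*(-9))) = 1/(86066 + (142/135 + 9/130)) = 1/(86066 + 787/702) = 1/(60419119/702) = 702/60419119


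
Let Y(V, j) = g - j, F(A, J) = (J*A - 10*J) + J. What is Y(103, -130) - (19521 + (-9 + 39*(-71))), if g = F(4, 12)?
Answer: -16673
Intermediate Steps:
F(A, J) = -9*J + A*J (F(A, J) = (A*J - 10*J) + J = (-10*J + A*J) + J = -9*J + A*J)
g = -60 (g = 12*(-9 + 4) = 12*(-5) = -60)
Y(V, j) = -60 - j
Y(103, -130) - (19521 + (-9 + 39*(-71))) = (-60 - 1*(-130)) - (19521 + (-9 + 39*(-71))) = (-60 + 130) - (19521 + (-9 - 2769)) = 70 - (19521 - 2778) = 70 - 1*16743 = 70 - 16743 = -16673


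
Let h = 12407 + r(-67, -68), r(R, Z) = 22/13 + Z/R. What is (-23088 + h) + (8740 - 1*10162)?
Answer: -10539355/871 ≈ -12100.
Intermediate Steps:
r(R, Z) = 22/13 + Z/R (r(R, Z) = 22*(1/13) + Z/R = 22/13 + Z/R)
h = 10808855/871 (h = 12407 + (22/13 - 68/(-67)) = 12407 + (22/13 - 68*(-1/67)) = 12407 + (22/13 + 68/67) = 12407 + 2358/871 = 10808855/871 ≈ 12410.)
(-23088 + h) + (8740 - 1*10162) = (-23088 + 10808855/871) + (8740 - 1*10162) = -9300793/871 + (8740 - 10162) = -9300793/871 - 1422 = -10539355/871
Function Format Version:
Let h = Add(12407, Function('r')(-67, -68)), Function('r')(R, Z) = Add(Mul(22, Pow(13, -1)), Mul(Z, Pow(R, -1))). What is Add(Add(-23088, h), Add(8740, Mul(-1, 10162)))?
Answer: Rational(-10539355, 871) ≈ -12100.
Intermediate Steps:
Function('r')(R, Z) = Add(Rational(22, 13), Mul(Z, Pow(R, -1))) (Function('r')(R, Z) = Add(Mul(22, Rational(1, 13)), Mul(Z, Pow(R, -1))) = Add(Rational(22, 13), Mul(Z, Pow(R, -1))))
h = Rational(10808855, 871) (h = Add(12407, Add(Rational(22, 13), Mul(-68, Pow(-67, -1)))) = Add(12407, Add(Rational(22, 13), Mul(-68, Rational(-1, 67)))) = Add(12407, Add(Rational(22, 13), Rational(68, 67))) = Add(12407, Rational(2358, 871)) = Rational(10808855, 871) ≈ 12410.)
Add(Add(-23088, h), Add(8740, Mul(-1, 10162))) = Add(Add(-23088, Rational(10808855, 871)), Add(8740, Mul(-1, 10162))) = Add(Rational(-9300793, 871), Add(8740, -10162)) = Add(Rational(-9300793, 871), -1422) = Rational(-10539355, 871)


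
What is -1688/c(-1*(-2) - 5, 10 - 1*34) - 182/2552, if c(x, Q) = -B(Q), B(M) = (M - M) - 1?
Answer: -2153979/1276 ≈ -1688.1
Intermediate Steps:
B(M) = -1 (B(M) = 0 - 1 = -1)
c(x, Q) = 1 (c(x, Q) = -1*(-1) = 1)
-1688/c(-1*(-2) - 5, 10 - 1*34) - 182/2552 = -1688/1 - 182/2552 = -1688*1 - 182*1/2552 = -1688 - 91/1276 = -2153979/1276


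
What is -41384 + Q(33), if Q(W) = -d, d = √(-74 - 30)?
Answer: -41384 - 2*I*√26 ≈ -41384.0 - 10.198*I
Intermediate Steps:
d = 2*I*√26 (d = √(-104) = 2*I*√26 ≈ 10.198*I)
Q(W) = -2*I*√26
-41384 + Q(33) = -41384 - 2*I*√26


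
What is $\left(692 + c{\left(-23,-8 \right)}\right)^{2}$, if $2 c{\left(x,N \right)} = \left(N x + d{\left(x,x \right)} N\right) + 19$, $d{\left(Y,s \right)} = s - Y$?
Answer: $\frac{2518569}{4} \approx 6.2964 \cdot 10^{5}$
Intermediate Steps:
$c{\left(x,N \right)} = \frac{19}{2} + \frac{N x}{2}$ ($c{\left(x,N \right)} = \frac{\left(N x + \left(x - x\right) N\right) + 19}{2} = \frac{\left(N x + 0 N\right) + 19}{2} = \frac{\left(N x + 0\right) + 19}{2} = \frac{N x + 19}{2} = \frac{19 + N x}{2} = \frac{19}{2} + \frac{N x}{2}$)
$\left(692 + c{\left(-23,-8 \right)}\right)^{2} = \left(692 + \left(\frac{19}{2} + \frac{1}{2} \left(-8\right) \left(-23\right)\right)\right)^{2} = \left(692 + \left(\frac{19}{2} + 92\right)\right)^{2} = \left(692 + \frac{203}{2}\right)^{2} = \left(\frac{1587}{2}\right)^{2} = \frac{2518569}{4}$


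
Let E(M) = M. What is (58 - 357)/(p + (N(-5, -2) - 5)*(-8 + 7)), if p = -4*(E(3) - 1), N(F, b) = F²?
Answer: 299/28 ≈ 10.679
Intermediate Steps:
p = -8 (p = -4*(3 - 1) = -4*2 = -8)
(58 - 357)/(p + (N(-5, -2) - 5)*(-8 + 7)) = (58 - 357)/(-8 + ((-5)² - 5)*(-8 + 7)) = -299/(-8 + (25 - 5)*(-1)) = -299/(-8 + 20*(-1)) = -299/(-8 - 20) = -299/(-28) = -299*(-1/28) = 299/28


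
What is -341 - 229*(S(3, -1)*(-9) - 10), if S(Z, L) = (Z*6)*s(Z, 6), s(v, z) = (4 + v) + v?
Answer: 372929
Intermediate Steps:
s(v, z) = 4 + 2*v
S(Z, L) = 6*Z*(4 + 2*Z) (S(Z, L) = (Z*6)*(4 + 2*Z) = (6*Z)*(4 + 2*Z) = 6*Z*(4 + 2*Z))
-341 - 229*(S(3, -1)*(-9) - 10) = -341 - 229*((12*3*(2 + 3))*(-9) - 10) = -341 - 229*((12*3*5)*(-9) - 10) = -341 - 229*(180*(-9) - 10) = -341 - 229*(-1620 - 10) = -341 - 229*(-1630) = -341 + 373270 = 372929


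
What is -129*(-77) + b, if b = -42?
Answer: 9891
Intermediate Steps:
-129*(-77) + b = -129*(-77) - 42 = 9933 - 42 = 9891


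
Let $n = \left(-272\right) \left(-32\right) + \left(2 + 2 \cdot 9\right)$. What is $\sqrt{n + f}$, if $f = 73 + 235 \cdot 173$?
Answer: $2 \sqrt{12363} \approx 222.38$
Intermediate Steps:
$f = 40728$ ($f = 73 + 40655 = 40728$)
$n = 8724$ ($n = 8704 + \left(2 + 18\right) = 8704 + 20 = 8724$)
$\sqrt{n + f} = \sqrt{8724 + 40728} = \sqrt{49452} = 2 \sqrt{12363}$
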